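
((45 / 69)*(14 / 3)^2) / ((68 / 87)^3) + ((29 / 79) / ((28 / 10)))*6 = 30525566025 / 999815152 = 30.53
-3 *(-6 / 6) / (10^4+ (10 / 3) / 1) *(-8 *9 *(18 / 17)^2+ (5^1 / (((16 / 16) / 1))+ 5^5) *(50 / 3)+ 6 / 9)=15.62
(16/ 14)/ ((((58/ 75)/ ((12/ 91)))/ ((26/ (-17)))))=-7200/ 24157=-0.30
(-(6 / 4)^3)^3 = -19683 / 512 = -38.44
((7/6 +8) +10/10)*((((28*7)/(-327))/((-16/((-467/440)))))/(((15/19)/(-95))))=503906543/10359360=48.64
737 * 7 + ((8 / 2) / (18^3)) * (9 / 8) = 6686065 / 1296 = 5159.00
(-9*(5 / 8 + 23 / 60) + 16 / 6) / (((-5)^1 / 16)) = 20.51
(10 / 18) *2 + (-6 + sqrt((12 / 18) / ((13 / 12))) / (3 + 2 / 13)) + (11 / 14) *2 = -3.07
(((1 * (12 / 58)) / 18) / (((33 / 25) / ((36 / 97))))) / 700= 0.00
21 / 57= 7 / 19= 0.37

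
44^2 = 1936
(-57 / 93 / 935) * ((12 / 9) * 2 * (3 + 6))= -456 / 28985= -0.02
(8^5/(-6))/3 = -16384/9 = -1820.44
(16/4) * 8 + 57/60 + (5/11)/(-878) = 3182261/96580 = 32.95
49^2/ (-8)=-2401/ 8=-300.12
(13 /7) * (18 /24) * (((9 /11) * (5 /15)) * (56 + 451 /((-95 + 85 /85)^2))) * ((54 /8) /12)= 521516151 /43543808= 11.98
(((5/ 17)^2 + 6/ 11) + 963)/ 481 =3063386/ 1529099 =2.00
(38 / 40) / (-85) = -19 / 1700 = -0.01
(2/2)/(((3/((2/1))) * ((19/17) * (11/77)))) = 238/57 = 4.18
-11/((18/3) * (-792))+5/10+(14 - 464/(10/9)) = -870691/2160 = -403.10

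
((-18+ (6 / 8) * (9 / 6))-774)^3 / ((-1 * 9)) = 28141743087 / 512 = 54964341.97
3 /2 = 1.50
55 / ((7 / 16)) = 880 / 7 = 125.71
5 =5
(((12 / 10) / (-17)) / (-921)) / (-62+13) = -2 / 1278655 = -0.00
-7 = -7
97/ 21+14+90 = 2281/ 21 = 108.62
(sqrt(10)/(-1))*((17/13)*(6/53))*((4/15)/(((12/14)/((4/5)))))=-0.12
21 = 21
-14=-14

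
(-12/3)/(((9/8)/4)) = -128/9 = -14.22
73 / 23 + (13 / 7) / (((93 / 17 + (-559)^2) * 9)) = 24431134813 / 7697479230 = 3.17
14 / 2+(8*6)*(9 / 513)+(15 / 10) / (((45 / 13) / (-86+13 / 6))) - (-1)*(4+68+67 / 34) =2644493 / 58140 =45.48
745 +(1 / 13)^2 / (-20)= 2518099 / 3380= 745.00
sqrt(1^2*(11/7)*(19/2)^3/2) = 19*sqrt(1463)/28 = 25.95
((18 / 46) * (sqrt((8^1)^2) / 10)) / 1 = 36 / 115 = 0.31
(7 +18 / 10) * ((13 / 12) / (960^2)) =143 / 13824000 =0.00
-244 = -244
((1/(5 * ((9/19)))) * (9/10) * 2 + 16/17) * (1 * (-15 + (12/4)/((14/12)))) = -62901/2975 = -21.14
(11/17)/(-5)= -11/85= -0.13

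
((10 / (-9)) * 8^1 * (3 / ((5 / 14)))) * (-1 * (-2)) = -448 / 3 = -149.33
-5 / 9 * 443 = -2215 / 9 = -246.11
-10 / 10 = -1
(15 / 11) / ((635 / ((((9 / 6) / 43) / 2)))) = 9 / 240284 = 0.00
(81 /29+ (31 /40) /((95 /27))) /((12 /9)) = 996219 /440800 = 2.26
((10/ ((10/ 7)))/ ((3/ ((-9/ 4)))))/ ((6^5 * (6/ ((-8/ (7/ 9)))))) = 1/ 864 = 0.00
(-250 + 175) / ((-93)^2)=-25 / 2883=-0.01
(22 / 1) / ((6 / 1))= 11 / 3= 3.67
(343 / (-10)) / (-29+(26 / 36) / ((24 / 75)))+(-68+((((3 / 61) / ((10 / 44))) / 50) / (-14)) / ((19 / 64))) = -260561985956 / 3905395375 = -66.72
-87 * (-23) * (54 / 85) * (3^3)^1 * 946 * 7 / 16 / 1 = 14205446.23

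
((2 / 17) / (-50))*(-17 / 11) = 1 / 275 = 0.00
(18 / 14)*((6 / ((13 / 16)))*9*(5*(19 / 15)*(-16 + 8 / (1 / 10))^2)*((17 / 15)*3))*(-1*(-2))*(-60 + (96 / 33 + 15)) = -3175473217536 / 5005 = -634460183.32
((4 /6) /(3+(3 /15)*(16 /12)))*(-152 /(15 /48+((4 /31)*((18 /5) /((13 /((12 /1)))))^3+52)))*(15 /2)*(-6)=24.47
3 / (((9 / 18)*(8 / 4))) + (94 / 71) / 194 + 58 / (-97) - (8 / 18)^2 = 1233598 / 557847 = 2.21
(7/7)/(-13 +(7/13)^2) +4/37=0.03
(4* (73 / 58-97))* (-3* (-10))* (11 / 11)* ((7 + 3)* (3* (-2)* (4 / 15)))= 5330880 / 29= 183823.45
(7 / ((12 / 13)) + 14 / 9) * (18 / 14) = 47 / 4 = 11.75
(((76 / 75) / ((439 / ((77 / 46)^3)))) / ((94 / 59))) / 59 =8674127 / 75312513300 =0.00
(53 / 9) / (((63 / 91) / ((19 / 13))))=1007 / 81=12.43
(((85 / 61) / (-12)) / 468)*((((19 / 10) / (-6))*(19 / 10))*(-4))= -0.00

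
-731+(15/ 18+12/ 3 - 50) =-4657/ 6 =-776.17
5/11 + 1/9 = 56/99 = 0.57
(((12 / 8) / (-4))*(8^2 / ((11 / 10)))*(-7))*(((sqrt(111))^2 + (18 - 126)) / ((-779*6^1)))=-840 / 8569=-0.10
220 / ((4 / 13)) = 715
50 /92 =25 /46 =0.54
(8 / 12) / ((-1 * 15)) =-2 / 45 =-0.04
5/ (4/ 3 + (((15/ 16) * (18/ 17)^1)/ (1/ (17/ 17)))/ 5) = 3.26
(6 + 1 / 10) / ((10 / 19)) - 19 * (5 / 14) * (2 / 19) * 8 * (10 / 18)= 53017 / 6300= 8.42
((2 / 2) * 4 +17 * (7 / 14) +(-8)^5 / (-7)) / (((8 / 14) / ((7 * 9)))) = 4139793 / 8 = 517474.12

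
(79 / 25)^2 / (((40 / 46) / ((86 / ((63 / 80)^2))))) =790060672 / 496125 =1592.46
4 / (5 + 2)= 4 / 7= 0.57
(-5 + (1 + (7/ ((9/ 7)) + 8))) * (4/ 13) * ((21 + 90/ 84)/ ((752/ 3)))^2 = 8115885/ 360226048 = 0.02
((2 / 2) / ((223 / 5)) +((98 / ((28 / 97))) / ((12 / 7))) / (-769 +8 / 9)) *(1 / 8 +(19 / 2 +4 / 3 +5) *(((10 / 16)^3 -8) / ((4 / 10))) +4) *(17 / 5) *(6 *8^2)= 411855765563 / 4424320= 93089.05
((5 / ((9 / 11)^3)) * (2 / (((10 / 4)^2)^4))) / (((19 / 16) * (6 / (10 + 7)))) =92680192 / 3246328125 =0.03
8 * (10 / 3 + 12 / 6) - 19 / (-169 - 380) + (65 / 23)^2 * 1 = 14720872 / 290421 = 50.69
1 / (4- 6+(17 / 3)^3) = 27 / 4859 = 0.01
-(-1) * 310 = 310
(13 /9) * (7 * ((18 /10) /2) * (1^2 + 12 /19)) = 2821 /190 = 14.85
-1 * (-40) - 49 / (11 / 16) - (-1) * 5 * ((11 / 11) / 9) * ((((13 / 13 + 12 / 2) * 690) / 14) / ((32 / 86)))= 255463 / 528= 483.83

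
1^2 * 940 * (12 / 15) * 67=50384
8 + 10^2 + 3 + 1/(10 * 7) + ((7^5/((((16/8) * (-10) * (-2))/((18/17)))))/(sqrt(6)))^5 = 7771/70 + 2932917071205091238064909 * sqrt(6)/36348339200000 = 197647277551.15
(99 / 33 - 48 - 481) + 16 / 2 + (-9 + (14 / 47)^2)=-1163947 / 2209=-526.91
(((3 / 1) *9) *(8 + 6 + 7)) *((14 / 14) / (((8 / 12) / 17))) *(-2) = -28917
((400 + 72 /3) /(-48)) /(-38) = 0.23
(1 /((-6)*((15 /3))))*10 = -1 /3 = -0.33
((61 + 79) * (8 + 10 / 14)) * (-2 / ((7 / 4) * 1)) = -9760 / 7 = -1394.29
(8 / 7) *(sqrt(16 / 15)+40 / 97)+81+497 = 32 *sqrt(15) / 105+392782 / 679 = 579.65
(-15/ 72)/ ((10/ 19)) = -19/ 48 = -0.40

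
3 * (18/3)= 18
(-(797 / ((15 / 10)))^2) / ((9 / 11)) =-27949196 / 81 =-345051.80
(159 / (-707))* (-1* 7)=159 / 101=1.57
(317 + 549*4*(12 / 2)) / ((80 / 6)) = 40479 / 40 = 1011.98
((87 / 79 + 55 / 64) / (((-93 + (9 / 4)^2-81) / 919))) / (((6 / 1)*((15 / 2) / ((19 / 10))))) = -173090893 / 384366600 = -0.45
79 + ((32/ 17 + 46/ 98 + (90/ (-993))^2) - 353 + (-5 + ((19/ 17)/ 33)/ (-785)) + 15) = -618570026360656/ 2364202028265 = -261.64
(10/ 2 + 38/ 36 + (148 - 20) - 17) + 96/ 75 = 53251/ 450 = 118.34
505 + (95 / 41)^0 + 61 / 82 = 41553 / 82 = 506.74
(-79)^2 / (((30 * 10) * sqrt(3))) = 6241 * sqrt(3) / 900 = 12.01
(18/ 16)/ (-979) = -9/ 7832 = -0.00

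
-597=-597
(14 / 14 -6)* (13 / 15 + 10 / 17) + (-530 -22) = -28523 / 51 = -559.27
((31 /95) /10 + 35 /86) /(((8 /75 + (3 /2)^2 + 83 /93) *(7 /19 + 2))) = 9052 /158455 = 0.06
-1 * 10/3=-10/3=-3.33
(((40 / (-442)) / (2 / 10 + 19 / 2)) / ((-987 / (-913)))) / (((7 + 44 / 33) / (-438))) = 3199152 / 7052773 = 0.45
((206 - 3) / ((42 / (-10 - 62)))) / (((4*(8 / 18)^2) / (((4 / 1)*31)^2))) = -6772167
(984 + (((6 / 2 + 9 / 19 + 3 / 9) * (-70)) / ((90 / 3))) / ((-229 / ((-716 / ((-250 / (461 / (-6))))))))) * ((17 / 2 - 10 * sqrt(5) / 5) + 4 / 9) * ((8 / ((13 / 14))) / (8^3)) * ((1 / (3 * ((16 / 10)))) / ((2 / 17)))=274439735758601 / 1055601331200 - 1704594632041 * sqrt(5) / 29322259200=129.99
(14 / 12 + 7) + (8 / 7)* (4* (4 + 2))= 1495 / 42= 35.60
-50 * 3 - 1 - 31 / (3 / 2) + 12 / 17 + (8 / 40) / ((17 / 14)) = -43553 / 255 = -170.80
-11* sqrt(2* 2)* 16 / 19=-352 / 19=-18.53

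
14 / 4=7 / 2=3.50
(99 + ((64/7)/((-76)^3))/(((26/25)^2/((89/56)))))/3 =179940377047/5452740384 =33.00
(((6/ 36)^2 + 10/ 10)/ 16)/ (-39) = -37/ 22464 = -0.00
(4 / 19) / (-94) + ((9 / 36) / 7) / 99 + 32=79208021 / 2475396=32.00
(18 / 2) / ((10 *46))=9 / 460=0.02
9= 9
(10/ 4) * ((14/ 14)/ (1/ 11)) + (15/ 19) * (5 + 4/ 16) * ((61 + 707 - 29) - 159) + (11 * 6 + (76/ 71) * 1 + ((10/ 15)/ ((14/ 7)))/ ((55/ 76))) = 1112470213/ 445170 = 2498.98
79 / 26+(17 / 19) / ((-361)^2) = 195612263 / 64378574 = 3.04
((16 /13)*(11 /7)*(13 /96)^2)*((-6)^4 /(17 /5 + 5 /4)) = 2145 /217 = 9.88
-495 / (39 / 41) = -6765 / 13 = -520.38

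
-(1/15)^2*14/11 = -14/2475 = -0.01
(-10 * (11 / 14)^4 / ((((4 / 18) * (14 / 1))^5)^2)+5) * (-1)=-28446482223376445755 / 5689347494685704192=-5.00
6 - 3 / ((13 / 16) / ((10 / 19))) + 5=2237 / 247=9.06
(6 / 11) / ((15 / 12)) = 24 / 55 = 0.44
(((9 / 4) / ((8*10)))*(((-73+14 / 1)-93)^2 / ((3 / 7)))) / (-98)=-1083 / 70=-15.47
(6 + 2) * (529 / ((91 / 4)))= 16928 / 91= 186.02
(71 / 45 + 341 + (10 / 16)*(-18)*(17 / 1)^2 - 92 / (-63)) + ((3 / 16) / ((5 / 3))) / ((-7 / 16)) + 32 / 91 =-15872861 / 5460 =-2907.12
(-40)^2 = 1600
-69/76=-0.91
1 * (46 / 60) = 23 / 30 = 0.77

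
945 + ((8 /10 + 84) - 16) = 5069 /5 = 1013.80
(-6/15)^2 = 4/25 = 0.16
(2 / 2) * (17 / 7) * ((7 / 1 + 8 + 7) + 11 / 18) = 6919 / 126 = 54.91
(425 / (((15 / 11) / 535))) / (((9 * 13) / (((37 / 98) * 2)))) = 18508325 / 17199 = 1076.13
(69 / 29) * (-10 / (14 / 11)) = -3795 / 203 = -18.69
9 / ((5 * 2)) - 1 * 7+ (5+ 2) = 9 / 10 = 0.90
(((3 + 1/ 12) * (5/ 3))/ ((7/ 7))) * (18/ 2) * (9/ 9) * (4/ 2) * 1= 185/ 2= 92.50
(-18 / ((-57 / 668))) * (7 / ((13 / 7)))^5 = 1132160797992 / 7054567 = 160486.22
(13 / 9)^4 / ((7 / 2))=57122 / 45927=1.24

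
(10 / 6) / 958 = 5 / 2874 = 0.00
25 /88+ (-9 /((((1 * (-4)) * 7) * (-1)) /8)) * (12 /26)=-7229 /8008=-0.90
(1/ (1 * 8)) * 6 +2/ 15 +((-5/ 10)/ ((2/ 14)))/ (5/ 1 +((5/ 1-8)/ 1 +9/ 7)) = -251/ 1380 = -0.18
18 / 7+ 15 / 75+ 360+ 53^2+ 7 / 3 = 333281 / 105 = 3174.10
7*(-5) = -35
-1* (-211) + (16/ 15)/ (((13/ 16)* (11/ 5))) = 90775/ 429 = 211.60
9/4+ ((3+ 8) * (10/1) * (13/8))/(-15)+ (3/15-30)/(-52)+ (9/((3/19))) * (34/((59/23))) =34349233/46020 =746.40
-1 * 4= -4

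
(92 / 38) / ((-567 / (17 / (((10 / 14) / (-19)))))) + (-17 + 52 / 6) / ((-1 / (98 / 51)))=123544 / 6885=17.94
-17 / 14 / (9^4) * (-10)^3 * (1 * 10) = 85000 / 45927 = 1.85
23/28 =0.82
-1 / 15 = -0.07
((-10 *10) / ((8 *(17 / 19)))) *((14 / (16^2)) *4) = -3325 / 1088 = -3.06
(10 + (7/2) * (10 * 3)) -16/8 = 113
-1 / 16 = -0.06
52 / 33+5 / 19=1153 / 627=1.84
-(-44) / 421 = 44 / 421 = 0.10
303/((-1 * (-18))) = 101/6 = 16.83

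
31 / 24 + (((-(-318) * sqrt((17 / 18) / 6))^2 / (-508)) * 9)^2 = 61570423241 / 774192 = 79528.62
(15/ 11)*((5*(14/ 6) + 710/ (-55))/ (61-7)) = -205/ 6534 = -0.03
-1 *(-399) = 399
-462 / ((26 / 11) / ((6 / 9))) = -1694 / 13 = -130.31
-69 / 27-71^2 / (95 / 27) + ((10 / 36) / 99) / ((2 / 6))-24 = -82345613 / 56430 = -1459.25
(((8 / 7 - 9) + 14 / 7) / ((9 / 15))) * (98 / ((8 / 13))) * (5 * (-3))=93275 / 4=23318.75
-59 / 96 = -0.61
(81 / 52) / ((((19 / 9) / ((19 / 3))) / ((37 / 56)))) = 8991 / 2912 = 3.09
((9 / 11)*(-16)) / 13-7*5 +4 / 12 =-15304 / 429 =-35.67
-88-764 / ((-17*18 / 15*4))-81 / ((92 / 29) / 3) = -728363 / 4692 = -155.24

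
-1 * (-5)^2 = -25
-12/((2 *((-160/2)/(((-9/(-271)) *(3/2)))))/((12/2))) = 243/10840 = 0.02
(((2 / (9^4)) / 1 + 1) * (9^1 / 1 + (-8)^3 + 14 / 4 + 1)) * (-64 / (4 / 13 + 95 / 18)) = 5444034752 / 952803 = 5713.70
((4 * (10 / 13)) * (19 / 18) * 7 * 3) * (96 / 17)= 85120 / 221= 385.16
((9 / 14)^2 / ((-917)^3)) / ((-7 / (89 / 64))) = 7209 / 67708328463104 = 0.00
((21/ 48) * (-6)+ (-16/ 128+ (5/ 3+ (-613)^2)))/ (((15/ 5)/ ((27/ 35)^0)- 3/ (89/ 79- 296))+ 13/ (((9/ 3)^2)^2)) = 945379470825/ 7976956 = 118513.81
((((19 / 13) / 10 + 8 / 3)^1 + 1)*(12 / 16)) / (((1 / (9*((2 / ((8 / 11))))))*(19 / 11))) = 1619343 / 39520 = 40.98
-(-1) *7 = 7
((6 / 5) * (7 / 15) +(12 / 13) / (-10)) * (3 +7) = 304 / 65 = 4.68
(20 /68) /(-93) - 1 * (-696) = 1100371 /1581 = 696.00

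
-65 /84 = -0.77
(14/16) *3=21/8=2.62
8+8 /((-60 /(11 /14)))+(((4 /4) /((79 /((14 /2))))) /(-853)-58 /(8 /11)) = -2033675213 /28302540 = -71.85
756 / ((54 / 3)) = 42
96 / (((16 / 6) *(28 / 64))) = 576 / 7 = 82.29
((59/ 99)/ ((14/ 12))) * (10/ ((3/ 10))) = 17.03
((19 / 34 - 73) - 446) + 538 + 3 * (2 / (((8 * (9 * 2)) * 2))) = 15977 / 816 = 19.58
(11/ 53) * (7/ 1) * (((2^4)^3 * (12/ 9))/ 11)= 114688/ 159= 721.31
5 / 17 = 0.29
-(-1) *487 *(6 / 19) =2922 / 19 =153.79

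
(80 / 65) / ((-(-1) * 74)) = 8 / 481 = 0.02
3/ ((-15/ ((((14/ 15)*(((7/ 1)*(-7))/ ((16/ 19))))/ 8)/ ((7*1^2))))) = 931/ 4800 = 0.19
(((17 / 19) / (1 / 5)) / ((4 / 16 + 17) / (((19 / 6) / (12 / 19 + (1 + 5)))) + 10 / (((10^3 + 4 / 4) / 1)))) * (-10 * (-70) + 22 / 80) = 9056600553 / 104461208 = 86.70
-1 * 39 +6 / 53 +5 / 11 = -22406 / 583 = -38.43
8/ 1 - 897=-889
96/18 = 16/3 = 5.33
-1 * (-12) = 12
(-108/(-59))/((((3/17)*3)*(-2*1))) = -102/59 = -1.73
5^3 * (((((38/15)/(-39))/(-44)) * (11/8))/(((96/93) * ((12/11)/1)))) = 161975/718848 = 0.23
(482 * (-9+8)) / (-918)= 241 / 459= 0.53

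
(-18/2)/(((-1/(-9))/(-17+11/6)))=2457/2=1228.50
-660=-660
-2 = -2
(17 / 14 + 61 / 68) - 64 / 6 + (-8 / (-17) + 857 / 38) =392543 / 27132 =14.47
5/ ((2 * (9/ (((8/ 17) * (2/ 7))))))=40/ 1071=0.04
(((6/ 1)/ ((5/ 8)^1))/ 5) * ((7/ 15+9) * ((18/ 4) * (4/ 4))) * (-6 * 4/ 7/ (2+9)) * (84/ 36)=-81792/ 1375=-59.49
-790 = -790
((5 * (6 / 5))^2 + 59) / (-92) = -95 / 92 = -1.03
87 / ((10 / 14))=609 / 5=121.80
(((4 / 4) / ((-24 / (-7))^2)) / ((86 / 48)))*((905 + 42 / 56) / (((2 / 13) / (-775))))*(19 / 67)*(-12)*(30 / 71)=509746589625 / 1636408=311503.36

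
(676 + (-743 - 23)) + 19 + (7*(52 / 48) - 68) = -131.42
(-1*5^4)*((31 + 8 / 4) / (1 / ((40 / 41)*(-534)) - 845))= 440550000 / 18049241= 24.41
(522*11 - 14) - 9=5719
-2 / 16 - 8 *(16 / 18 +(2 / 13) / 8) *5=-34117 / 936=-36.45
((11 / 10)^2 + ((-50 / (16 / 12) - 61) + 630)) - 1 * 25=50771 / 100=507.71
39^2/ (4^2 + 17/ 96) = 146016/ 1553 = 94.02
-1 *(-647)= 647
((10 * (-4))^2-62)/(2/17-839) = -26146/14261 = -1.83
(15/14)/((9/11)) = 55/42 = 1.31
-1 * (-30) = 30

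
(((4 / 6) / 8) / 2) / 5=1 / 120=0.01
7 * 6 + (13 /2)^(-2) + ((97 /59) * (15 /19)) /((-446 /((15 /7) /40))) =198841740107 /4731678224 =42.02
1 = 1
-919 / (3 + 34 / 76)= -34922 / 131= -266.58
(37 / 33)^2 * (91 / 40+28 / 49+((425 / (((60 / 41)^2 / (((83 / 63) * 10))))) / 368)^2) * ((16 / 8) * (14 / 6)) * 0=0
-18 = -18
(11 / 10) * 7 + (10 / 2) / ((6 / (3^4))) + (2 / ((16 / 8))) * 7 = 411 / 5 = 82.20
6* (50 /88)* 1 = 75 /22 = 3.41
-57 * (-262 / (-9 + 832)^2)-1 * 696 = -471406050 / 677329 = -695.98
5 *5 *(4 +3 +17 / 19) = 3750 / 19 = 197.37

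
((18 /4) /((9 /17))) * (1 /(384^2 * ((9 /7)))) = 0.00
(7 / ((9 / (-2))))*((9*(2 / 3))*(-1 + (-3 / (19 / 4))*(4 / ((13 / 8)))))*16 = 282688 / 741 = 381.50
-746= -746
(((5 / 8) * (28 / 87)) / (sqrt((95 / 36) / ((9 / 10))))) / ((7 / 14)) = 21 * sqrt(38) / 551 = 0.23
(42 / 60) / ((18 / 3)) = 7 / 60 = 0.12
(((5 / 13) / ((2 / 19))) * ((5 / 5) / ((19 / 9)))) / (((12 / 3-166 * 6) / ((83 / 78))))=-1245 / 670592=-0.00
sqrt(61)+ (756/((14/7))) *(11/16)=sqrt(61)+ 2079/8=267.69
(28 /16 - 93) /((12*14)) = -365 /672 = -0.54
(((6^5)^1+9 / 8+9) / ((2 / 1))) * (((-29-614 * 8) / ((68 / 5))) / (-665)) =307769949 / 144704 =2126.89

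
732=732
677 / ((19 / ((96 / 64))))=2031 / 38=53.45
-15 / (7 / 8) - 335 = -2465 / 7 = -352.14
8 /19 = 0.42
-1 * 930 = -930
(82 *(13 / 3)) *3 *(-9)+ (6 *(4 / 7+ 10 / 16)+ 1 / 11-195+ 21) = -3006305 / 308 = -9760.73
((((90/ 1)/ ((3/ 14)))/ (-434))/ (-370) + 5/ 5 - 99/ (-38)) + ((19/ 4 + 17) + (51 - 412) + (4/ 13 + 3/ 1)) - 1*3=-380013047/ 1133236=-335.33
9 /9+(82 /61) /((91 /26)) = 591 /427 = 1.38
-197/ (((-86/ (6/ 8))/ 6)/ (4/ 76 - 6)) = -200349/ 3268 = -61.31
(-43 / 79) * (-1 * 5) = 215 / 79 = 2.72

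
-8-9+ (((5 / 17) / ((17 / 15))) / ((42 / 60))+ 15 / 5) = -27572 / 2023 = -13.63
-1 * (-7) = 7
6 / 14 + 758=5309 / 7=758.43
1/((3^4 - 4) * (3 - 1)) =1/154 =0.01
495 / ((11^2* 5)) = 9 / 11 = 0.82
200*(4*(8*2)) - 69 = 12731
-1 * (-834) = 834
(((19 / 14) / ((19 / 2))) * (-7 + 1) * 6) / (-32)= 9 / 56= 0.16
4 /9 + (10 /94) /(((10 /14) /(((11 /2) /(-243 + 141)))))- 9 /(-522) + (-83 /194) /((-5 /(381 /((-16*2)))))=-3658097357 /6473050560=-0.57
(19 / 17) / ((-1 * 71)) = -19 / 1207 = -0.02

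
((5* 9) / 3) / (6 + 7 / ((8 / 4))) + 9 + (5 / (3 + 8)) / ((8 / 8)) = 2306 / 209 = 11.03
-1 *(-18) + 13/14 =265/14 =18.93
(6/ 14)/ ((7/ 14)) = 6/ 7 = 0.86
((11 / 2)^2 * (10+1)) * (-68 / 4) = -22627 / 4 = -5656.75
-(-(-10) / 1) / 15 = -2 / 3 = -0.67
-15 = -15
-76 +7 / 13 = -981 / 13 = -75.46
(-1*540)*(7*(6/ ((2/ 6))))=-68040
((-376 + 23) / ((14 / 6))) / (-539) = 0.28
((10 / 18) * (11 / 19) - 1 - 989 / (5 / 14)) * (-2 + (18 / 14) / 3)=26050706 / 5985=4352.67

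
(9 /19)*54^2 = 1381.26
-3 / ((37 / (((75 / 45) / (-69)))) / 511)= 2555 / 2553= 1.00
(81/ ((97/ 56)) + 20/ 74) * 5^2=4220050/ 3589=1175.83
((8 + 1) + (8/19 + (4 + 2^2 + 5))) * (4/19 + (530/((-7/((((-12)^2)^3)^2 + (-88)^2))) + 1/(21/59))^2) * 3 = 11065983538842425061263335799491474/361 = 30653694013413919837294560000000.00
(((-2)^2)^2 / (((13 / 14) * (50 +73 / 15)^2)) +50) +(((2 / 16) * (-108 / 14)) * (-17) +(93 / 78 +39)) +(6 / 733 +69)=2441090599729 / 13901500396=175.60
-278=-278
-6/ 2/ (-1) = 3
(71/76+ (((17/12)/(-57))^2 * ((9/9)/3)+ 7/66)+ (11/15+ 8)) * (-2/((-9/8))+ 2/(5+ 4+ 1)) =67150625579/3473830800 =19.33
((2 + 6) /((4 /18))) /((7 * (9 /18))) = 10.29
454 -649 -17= -212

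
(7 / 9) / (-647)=-7 / 5823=-0.00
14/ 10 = 7/ 5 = 1.40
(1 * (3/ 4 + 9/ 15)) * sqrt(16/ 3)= 9 * sqrt(3)/ 5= 3.12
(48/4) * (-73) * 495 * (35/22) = -689850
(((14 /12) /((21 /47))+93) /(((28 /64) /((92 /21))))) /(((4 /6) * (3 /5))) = 3166640 /1323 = 2393.53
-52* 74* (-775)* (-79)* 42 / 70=-141356280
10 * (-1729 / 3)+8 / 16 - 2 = -34589 / 6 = -5764.83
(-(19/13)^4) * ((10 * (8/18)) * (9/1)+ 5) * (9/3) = -615.99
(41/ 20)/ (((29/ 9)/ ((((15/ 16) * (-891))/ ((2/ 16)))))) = -986337/ 232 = -4251.45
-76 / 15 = -5.07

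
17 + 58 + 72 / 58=2211 / 29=76.24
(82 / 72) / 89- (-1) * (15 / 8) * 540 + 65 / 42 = 22743347 / 22428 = 1014.06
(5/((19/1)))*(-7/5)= -7/19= -0.37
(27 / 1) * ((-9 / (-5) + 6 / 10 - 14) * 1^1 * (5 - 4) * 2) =-3132 / 5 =-626.40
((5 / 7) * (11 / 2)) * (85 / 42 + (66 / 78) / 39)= 798545 / 99372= 8.04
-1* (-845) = 845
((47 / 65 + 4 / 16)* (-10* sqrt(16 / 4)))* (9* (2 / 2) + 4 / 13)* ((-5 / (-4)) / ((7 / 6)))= -459195 / 2366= -194.08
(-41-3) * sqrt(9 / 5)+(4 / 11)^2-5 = -132 * sqrt(5) / 5-589 / 121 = -63.90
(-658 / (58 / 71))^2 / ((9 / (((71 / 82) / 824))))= 38740644551 / 511422192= 75.75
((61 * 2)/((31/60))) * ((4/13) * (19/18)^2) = 880840/10881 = 80.95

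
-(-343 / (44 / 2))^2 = -243.08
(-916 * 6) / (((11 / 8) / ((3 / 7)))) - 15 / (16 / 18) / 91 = -13719501 / 8008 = -1713.22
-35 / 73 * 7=-245 / 73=-3.36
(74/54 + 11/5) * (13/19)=6266/2565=2.44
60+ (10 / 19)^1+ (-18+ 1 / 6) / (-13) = 91733 / 1482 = 61.90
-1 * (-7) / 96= 7 / 96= 0.07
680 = 680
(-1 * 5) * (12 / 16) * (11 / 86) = -165 / 344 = -0.48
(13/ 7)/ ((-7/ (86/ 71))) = -1118/ 3479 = -0.32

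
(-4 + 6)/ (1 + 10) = 2/ 11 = 0.18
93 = 93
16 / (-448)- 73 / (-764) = 80 / 1337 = 0.06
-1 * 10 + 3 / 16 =-157 / 16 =-9.81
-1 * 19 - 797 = -816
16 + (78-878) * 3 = -2384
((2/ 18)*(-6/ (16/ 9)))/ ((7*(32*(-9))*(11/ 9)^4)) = 2187/ 26236672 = 0.00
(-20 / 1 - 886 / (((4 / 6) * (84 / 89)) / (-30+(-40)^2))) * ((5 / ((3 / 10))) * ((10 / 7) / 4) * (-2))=1289603125 / 49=26318431.12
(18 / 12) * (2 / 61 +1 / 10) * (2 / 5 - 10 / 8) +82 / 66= 864077 / 805200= 1.07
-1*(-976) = 976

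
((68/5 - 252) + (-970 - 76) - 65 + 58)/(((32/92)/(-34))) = 2524687/20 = 126234.35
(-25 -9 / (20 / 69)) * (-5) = 1121 / 4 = 280.25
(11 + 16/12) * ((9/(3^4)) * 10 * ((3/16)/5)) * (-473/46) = -17501/3312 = -5.28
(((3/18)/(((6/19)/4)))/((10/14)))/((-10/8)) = -532/225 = -2.36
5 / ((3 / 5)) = 25 / 3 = 8.33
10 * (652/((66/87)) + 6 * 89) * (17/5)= 521152/11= 47377.45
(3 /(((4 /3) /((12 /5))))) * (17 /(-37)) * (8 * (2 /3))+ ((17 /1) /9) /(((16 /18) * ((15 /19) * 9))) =-516817 /39960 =-12.93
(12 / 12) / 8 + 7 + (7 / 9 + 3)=785 / 72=10.90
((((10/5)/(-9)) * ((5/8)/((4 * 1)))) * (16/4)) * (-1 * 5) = 25/36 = 0.69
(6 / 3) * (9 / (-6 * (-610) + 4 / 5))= 0.00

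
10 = 10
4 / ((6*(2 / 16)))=16 / 3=5.33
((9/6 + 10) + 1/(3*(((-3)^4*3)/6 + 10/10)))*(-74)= -212047/249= -851.59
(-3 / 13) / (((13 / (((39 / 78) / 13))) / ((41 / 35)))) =-123 / 153790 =-0.00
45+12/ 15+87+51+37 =220.80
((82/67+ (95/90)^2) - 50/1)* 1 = -1034645/21708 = -47.66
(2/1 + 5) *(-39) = -273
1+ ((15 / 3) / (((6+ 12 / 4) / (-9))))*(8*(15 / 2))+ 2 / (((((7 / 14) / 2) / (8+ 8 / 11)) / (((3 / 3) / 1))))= -2521 / 11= -229.18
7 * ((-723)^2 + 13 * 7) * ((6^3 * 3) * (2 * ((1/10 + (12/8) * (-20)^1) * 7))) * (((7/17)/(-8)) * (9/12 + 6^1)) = 5863221328419/17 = 344895372259.94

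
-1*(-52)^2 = -2704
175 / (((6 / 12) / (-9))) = -3150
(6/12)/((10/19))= 19/20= 0.95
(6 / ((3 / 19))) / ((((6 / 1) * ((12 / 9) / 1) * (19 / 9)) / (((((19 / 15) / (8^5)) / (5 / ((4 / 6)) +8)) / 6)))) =19 / 20316160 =0.00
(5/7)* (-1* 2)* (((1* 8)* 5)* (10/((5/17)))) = -13600/7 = -1942.86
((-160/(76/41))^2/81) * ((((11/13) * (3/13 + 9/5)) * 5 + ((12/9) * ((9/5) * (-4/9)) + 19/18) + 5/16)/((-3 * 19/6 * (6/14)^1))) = -200.91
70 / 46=1.52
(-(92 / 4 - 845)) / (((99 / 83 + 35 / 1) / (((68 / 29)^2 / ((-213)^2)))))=26289752 / 9551550693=0.00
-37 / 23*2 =-74 / 23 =-3.22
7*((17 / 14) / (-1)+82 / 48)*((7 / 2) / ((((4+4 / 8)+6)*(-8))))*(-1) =83 / 576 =0.14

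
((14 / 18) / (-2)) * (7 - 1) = -7 / 3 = -2.33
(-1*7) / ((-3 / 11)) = 77 / 3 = 25.67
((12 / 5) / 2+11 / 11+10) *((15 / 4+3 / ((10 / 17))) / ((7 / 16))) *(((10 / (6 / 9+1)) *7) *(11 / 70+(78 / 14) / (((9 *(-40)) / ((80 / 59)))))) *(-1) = -176412 / 125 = -1411.30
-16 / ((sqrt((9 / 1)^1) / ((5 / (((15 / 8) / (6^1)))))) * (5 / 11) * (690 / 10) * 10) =-1408 / 5175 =-0.27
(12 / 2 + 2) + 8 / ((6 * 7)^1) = 172 / 21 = 8.19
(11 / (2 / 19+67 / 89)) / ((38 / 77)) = 75383 / 2902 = 25.98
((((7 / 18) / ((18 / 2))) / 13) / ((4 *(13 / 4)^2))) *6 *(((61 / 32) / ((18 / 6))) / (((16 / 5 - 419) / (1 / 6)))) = -305 / 2536954992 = -0.00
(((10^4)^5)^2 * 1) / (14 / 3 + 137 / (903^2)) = 8154090000000000000000000000000000000000000000 / 3805379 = 2142779996420855846421605000000000000000.00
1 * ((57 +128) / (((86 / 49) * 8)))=13.18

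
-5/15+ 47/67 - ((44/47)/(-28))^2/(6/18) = 7936871/21756441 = 0.36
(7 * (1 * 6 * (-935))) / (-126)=935 / 3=311.67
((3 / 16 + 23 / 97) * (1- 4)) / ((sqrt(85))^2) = -1977 / 131920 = -0.01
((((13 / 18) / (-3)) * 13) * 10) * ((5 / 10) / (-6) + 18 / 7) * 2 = -176605 / 1134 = -155.74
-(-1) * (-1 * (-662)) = 662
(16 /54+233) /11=6299 /297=21.21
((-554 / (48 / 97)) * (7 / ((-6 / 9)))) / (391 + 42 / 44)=2068913 / 68984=29.99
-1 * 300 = -300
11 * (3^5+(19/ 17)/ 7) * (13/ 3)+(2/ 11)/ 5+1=227601989/ 19635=11591.65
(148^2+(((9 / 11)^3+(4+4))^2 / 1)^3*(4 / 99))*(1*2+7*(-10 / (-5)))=602604.72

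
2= 2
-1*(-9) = 9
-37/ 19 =-1.95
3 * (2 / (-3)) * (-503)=1006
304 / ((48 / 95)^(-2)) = 36864 / 475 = 77.61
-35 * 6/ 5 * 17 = -714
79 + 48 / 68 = 1355 / 17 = 79.71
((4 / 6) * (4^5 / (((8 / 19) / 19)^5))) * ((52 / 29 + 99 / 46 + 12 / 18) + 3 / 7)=643827796617.16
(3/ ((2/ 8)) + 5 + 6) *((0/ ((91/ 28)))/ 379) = 0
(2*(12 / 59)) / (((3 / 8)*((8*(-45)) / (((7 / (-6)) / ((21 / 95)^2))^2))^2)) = 265368172515625 / 97567287202224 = 2.72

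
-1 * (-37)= 37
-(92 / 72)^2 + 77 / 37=5375 / 11988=0.45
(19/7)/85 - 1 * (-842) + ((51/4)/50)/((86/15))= 344712399/409360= 842.08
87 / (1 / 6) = 522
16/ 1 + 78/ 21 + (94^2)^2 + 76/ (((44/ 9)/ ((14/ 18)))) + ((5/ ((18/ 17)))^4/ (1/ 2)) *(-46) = 157680429902729/ 2020788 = 78029179.66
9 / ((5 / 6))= 54 / 5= 10.80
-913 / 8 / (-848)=913 / 6784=0.13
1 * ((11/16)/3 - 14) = -13.77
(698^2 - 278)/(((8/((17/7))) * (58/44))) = 45527581/406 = 112136.90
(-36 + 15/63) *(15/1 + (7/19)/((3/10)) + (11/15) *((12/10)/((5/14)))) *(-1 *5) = 100018931/29925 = 3342.32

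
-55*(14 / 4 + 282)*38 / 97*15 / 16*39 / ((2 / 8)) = -349066575 / 388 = -899656.12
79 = 79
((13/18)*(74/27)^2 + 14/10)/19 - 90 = -55872653/623295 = -89.64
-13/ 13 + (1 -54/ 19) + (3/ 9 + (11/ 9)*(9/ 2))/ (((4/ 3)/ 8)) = 611/ 19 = 32.16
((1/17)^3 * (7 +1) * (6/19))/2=24/93347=0.00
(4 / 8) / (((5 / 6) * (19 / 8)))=24 / 95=0.25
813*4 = 3252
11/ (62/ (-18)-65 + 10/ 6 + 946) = 99/ 7913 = 0.01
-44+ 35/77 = -479/11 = -43.55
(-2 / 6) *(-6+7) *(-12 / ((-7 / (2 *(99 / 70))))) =-396 / 245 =-1.62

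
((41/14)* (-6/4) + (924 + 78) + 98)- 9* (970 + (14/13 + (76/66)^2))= -337201703/44044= -7656.02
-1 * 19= -19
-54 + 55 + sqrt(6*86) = 1 + 2*sqrt(129) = 23.72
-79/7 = -11.29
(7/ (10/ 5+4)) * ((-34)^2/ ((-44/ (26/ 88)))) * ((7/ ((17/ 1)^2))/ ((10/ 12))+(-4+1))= 26.91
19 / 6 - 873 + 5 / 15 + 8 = -861.50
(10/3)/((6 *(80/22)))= 11/72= 0.15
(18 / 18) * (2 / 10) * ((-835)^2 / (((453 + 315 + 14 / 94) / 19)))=124524385 / 36103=3449.14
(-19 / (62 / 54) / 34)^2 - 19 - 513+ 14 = -575191319 / 1110916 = -517.76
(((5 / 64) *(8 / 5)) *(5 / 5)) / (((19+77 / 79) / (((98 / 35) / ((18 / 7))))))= 3871 / 568080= 0.01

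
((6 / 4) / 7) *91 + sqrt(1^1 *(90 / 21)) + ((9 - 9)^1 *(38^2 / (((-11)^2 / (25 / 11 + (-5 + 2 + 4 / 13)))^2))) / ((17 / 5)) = sqrt(210) / 7 + 39 / 2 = 21.57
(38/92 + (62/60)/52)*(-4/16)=-15533/143520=-0.11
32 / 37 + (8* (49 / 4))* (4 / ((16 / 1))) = 1877 / 74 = 25.36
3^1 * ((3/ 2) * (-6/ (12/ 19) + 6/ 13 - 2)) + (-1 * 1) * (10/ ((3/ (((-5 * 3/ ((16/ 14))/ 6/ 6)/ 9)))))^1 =-834617/ 16848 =-49.54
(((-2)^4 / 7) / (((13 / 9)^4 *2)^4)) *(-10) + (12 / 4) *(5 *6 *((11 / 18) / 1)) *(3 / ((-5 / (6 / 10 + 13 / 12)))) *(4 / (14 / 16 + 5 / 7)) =-289805164238425409606042 / 2072772737605605204715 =-139.82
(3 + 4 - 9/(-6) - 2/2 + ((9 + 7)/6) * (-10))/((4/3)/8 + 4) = -23/5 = -4.60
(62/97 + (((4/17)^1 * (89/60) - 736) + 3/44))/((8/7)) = -5599079801/8706720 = -643.08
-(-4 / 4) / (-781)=-1 / 781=-0.00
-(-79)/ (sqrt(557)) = 79 * sqrt(557)/ 557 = 3.35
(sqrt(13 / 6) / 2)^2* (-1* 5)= -65 / 24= -2.71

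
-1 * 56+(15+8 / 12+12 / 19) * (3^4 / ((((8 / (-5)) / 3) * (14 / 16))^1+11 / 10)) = 732274 / 361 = 2028.46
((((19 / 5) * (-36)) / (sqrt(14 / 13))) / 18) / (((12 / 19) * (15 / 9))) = -6.96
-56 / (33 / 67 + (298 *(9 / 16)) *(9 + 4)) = -30016 / 1168275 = -0.03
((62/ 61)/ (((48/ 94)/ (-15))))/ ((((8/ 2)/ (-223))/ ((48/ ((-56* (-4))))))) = 4873665/ 13664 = 356.68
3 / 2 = 1.50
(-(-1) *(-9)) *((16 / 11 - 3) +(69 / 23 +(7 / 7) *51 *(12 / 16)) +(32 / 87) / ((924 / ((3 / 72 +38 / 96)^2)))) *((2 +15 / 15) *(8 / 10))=-994839 / 1160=-857.62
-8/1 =-8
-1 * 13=-13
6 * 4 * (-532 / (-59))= 216.41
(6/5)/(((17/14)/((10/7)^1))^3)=9600/4913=1.95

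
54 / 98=27 / 49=0.55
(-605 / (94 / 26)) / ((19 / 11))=-86515 / 893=-96.88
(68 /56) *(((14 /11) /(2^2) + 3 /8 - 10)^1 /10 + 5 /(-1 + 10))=-50507 /110880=-0.46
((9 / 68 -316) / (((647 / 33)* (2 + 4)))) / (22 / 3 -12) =0.58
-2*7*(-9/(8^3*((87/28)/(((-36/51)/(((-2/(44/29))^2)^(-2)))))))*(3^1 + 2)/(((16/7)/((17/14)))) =-0.45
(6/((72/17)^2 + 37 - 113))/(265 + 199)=-867/3892960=-0.00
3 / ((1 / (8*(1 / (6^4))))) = 0.02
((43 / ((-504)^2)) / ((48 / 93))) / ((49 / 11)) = 14663 / 199148544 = 0.00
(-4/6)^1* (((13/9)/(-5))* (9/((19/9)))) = 78/95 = 0.82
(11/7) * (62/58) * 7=341/29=11.76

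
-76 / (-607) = 76 / 607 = 0.13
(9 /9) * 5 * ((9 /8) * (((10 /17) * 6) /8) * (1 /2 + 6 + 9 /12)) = 19575 /1088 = 17.99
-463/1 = -463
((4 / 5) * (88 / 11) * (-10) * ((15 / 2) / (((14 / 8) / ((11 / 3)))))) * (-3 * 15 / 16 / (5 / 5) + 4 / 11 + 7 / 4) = 702.86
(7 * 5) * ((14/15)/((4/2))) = 49/3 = 16.33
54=54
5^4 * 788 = 492500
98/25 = 3.92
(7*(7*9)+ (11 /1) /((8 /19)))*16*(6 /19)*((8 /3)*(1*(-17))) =-2032928 /19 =-106996.21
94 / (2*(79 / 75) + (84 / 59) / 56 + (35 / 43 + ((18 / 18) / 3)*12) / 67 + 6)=2396703900 / 209174639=11.46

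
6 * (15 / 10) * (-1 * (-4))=36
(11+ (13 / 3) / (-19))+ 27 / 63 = 11.20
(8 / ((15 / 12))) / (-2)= -3.20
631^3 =251239591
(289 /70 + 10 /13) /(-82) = -4457 /74620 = -0.06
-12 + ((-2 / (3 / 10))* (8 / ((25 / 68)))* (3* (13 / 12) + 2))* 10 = -7628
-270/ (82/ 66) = -8910/ 41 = -217.32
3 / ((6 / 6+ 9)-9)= 3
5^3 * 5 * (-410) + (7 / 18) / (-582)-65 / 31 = -83219406157 / 324756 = -256252.10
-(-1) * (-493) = -493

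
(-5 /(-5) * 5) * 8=40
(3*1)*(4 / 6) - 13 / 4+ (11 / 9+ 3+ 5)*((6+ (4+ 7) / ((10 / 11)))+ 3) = 34801 / 180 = 193.34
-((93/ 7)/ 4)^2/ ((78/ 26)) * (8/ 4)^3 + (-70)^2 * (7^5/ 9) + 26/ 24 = 9150449.44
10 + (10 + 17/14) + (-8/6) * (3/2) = 269/14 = 19.21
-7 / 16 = -0.44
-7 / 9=-0.78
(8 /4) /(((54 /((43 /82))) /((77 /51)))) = 3311 /112914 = 0.03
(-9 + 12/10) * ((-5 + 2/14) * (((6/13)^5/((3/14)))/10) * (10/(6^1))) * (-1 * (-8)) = 705024/142805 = 4.94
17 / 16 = 1.06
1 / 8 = 0.12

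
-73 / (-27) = 73 / 27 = 2.70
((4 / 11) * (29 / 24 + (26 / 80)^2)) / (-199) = -6307 / 2626800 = -0.00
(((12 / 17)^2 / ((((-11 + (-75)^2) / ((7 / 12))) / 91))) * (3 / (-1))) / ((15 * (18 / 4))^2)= -728 / 234675225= -0.00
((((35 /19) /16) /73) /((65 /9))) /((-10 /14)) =-441 /1442480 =-0.00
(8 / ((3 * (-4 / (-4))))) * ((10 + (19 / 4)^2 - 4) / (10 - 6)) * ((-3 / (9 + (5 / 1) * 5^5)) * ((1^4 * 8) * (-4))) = 914 / 7817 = 0.12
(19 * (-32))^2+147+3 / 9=1109434 / 3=369811.33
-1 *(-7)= 7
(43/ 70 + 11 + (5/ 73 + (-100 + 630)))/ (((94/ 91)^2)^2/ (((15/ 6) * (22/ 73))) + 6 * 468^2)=298281379743347/ 723643341715765088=0.00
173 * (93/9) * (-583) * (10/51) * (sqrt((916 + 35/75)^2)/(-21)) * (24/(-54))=-343854150904/86751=-3963690.92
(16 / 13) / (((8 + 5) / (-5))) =-80 / 169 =-0.47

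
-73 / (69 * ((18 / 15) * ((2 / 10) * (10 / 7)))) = -2555 / 828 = -3.09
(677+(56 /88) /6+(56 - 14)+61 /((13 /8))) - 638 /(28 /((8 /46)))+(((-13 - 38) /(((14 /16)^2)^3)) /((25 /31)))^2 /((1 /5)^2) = 3394819814556785090939 /6828599040613350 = 497147.33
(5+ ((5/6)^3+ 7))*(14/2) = 19019/216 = 88.05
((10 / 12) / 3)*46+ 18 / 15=629 / 45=13.98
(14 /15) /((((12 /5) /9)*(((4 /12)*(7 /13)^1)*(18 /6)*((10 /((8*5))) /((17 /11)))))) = 442 /11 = 40.18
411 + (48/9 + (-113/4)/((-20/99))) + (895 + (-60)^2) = 1212281/240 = 5051.17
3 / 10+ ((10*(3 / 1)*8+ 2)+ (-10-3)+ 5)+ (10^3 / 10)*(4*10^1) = 4234.30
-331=-331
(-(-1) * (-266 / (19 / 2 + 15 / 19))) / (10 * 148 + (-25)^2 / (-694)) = -7014952 / 401359545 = -0.02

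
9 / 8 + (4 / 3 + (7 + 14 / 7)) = 275 / 24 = 11.46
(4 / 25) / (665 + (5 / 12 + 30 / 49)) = 2352 / 9790625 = 0.00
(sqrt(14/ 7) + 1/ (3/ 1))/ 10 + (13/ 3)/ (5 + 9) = sqrt(2)/ 10 + 12/ 35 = 0.48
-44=-44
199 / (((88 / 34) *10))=3383 / 440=7.69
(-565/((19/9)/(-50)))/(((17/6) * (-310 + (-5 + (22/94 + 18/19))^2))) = -2134225350/133495951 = -15.99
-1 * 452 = -452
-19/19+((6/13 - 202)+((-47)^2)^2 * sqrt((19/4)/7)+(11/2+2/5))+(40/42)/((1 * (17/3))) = 4019462.57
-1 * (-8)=8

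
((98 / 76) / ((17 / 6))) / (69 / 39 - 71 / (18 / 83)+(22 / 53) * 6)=-1823094 / 1294405381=-0.00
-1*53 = -53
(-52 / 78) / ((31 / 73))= -146 / 93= -1.57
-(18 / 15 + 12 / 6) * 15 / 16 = -3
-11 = -11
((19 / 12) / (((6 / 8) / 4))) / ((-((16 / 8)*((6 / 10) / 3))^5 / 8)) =-59375 / 9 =-6597.22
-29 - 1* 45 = -74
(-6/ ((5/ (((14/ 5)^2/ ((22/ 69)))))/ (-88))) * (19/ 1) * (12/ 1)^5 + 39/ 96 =49105056302681/ 4000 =12276264075.67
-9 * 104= -936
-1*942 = -942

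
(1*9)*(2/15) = 6/5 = 1.20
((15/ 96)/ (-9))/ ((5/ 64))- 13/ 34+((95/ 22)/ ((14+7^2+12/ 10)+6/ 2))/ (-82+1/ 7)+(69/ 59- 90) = -54278920601/ 606903264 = -89.44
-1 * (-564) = 564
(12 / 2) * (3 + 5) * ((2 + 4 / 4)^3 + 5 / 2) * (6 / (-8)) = -1062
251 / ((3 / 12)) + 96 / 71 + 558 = 110998 / 71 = 1563.35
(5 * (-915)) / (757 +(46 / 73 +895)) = -111325 / 40214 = -2.77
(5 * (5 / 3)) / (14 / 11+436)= 55 / 2886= 0.02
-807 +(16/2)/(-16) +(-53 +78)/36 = -29045/36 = -806.81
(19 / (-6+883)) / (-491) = -19 / 430607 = -0.00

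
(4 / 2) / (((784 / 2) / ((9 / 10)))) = 0.00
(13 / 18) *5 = 65 / 18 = 3.61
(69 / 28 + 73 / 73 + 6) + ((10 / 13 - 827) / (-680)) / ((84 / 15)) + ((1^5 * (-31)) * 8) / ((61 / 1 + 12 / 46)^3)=1340468695931805 / 138475605029216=9.68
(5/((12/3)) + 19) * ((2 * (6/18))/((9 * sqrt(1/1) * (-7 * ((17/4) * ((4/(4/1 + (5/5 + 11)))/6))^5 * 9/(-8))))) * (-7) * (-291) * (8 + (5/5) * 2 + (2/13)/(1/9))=468219617869824/18458141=25366564.16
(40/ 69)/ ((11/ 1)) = 40/ 759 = 0.05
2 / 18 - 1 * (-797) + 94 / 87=208328 / 261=798.19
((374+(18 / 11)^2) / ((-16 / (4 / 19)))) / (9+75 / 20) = -45578 / 117249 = -0.39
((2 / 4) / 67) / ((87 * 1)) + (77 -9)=792745 / 11658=68.00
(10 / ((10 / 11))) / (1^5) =11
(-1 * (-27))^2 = 729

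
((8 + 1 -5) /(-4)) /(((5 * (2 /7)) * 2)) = -7 /20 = -0.35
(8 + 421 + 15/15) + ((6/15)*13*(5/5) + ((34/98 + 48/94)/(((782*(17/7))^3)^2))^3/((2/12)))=18998731672433728256487164020512627380881671558639623598699242138785763592755226409/43655173879673088824648814385369088650922958544668252754364063739296331626577920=435.20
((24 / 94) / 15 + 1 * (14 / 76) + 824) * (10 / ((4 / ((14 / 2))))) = 51520819 / 3572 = 14423.52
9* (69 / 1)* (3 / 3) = 621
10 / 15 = 2 / 3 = 0.67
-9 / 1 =-9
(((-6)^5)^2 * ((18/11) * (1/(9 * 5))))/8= 15116544/55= 274846.25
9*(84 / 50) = 378 / 25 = 15.12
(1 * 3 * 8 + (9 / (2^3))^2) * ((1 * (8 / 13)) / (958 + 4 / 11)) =0.02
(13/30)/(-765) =-13/22950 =-0.00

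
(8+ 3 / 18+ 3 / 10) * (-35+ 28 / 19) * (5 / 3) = -80899 / 171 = -473.09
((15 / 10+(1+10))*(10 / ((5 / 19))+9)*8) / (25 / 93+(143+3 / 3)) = 437100 / 13417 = 32.58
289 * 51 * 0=0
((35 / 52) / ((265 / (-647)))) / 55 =-4529 / 151580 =-0.03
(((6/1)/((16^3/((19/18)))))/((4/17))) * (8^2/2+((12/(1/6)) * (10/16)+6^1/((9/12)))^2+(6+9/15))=18.71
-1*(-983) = 983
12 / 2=6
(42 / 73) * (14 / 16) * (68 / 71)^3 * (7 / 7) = 11555376 / 26127503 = 0.44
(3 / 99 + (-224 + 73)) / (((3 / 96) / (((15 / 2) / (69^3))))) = -0.11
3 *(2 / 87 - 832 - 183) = -88303 / 29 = -3044.93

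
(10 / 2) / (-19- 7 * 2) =-5 / 33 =-0.15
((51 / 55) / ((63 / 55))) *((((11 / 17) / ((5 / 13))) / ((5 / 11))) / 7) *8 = 12584 / 3675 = 3.42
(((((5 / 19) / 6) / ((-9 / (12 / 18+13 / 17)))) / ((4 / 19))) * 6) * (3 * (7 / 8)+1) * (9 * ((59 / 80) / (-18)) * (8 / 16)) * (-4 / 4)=-124903 / 940032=-0.13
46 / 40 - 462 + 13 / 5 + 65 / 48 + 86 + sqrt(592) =-17803 / 48 + 4 * sqrt(37) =-346.56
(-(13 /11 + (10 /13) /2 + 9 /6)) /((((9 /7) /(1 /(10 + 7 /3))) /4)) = -12278 /15873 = -0.77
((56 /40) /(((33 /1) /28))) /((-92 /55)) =-49 /69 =-0.71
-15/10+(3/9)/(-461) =-4151/2766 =-1.50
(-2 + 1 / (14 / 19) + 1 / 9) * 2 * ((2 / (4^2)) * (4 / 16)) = -67 / 2016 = -0.03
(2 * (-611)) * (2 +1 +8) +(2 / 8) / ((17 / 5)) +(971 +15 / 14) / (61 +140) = -1285607051 / 95676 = -13437.09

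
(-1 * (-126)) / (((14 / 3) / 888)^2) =31936032 / 7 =4562290.29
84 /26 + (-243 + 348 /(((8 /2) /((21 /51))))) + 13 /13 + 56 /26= -44375 /221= -200.79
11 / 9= 1.22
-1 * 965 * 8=-7720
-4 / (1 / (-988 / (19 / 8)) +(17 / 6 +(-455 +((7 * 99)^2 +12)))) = -4992 / 598801421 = -0.00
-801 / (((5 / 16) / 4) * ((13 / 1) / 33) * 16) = -105732 / 65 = -1626.65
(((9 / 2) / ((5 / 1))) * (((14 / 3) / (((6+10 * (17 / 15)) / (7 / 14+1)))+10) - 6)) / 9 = 229 / 520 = 0.44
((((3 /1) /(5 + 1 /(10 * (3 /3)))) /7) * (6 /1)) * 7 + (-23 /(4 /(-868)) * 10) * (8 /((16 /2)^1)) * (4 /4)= 848530 /17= 49913.53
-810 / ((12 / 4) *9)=-30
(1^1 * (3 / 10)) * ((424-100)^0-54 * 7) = -1131 / 10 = -113.10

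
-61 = -61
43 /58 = 0.74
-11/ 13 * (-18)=198/ 13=15.23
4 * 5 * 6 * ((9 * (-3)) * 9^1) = -29160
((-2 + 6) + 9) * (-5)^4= 8125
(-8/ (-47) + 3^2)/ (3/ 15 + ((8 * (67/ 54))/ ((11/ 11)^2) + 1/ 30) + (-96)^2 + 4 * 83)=116370/ 121293041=0.00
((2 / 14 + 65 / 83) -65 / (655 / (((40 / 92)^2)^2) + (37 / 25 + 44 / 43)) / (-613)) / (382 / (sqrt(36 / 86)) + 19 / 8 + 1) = -1010769494089050288 / 112739986377090014321687 + 19067355394667516544*sqrt(86) / 112739986377090014321687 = 0.00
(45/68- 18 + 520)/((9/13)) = 444353/612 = 726.07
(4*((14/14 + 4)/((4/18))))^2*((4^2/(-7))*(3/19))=-388800/133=-2923.31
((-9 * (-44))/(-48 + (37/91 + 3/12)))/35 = -20592/86165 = -0.24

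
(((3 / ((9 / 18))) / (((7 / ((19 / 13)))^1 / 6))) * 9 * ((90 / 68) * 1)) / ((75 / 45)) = 83106 / 1547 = 53.72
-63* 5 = -315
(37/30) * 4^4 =4736/15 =315.73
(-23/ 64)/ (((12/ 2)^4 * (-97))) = 23/ 8045568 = 0.00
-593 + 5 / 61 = -36168 / 61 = -592.92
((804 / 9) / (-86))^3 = -2406104 / 2146689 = -1.12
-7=-7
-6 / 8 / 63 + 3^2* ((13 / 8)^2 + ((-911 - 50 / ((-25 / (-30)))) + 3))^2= 721439286797 / 86016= 8387268.49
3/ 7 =0.43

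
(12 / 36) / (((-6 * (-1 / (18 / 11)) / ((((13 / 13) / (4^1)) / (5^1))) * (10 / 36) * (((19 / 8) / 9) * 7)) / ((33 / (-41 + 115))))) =0.00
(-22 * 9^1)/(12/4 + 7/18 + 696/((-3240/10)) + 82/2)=-10692/2281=-4.69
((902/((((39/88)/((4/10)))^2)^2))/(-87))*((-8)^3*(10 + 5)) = 443125935898624/8386223625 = 52839.75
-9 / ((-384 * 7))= 0.00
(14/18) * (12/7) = 4/3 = 1.33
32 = 32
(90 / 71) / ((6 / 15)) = 225 / 71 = 3.17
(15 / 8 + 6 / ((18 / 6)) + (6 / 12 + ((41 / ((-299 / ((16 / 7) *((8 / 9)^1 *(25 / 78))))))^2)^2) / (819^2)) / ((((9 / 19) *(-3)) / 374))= -1019.84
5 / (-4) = -5 / 4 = -1.25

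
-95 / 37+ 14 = 423 / 37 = 11.43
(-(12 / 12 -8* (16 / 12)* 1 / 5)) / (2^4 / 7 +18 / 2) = 119 / 1185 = 0.10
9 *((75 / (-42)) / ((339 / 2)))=-75 / 791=-0.09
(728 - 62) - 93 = 573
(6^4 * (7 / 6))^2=2286144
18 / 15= 6 / 5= 1.20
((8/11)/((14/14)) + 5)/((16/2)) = 63/88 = 0.72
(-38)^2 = 1444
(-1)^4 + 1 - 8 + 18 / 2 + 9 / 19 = 3.47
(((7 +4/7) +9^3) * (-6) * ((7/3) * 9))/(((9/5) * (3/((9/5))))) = -30936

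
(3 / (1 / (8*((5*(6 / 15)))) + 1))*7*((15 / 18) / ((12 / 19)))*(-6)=-156.47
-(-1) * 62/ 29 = 62/ 29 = 2.14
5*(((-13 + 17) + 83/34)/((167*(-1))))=-1095/5678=-0.19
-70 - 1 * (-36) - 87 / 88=-3079 / 88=-34.99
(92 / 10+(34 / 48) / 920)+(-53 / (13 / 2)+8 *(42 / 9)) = 3672223 / 95680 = 38.38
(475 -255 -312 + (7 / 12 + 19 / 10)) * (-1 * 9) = 16113 / 20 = 805.65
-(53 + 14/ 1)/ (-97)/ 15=67/ 1455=0.05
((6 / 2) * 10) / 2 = 15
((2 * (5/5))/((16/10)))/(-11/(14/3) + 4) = 35/46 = 0.76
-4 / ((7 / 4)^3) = -0.75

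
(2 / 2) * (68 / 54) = 34 / 27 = 1.26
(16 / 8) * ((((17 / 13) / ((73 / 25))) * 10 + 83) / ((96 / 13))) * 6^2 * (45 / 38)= 11207295 / 11096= 1010.03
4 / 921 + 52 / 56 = 0.93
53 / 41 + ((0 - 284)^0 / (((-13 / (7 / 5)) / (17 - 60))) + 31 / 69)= 1171849 / 183885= 6.37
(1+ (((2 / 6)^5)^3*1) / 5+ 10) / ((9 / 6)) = 1578379772 / 215233605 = 7.33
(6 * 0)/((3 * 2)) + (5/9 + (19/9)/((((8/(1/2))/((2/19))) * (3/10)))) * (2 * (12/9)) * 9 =14.44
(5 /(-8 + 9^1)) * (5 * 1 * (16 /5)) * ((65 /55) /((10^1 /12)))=1248 /11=113.45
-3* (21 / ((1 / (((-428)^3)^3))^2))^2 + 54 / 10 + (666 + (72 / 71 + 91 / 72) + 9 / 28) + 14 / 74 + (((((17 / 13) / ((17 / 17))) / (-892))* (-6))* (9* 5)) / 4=-684879807414053234840222642840853406727587883133882674221630096560022715306370418032053891248257095735590123 / 9595747980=-71373259160361278562906010000000000000000000000000000000000000000000000000000000000000000000000000.00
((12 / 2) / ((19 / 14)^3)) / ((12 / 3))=4116 / 6859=0.60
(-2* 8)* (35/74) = -280/37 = -7.57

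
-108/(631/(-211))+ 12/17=394968/10727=36.82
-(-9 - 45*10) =459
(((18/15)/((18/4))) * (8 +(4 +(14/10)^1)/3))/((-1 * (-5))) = 196/375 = 0.52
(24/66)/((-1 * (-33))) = 4/363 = 0.01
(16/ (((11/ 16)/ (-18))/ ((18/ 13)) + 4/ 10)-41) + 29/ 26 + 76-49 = 7548965/ 250978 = 30.08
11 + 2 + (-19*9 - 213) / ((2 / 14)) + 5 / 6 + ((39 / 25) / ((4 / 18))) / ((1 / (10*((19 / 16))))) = -621793 / 240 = -2590.80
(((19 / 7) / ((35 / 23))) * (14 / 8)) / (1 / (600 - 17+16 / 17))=4338099 / 2380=1822.73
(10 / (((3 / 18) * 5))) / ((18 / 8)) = 16 / 3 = 5.33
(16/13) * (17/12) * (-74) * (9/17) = -888/13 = -68.31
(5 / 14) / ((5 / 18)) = 9 / 7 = 1.29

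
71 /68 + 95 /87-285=-1673423 /5916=-282.86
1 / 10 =0.10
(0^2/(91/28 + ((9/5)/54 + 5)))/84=0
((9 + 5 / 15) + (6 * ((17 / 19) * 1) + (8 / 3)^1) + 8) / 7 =482 / 133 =3.62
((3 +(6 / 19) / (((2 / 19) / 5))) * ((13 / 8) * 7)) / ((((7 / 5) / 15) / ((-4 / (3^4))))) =-325 / 3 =-108.33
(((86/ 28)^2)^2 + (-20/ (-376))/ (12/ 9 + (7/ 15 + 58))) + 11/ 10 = 243193683529/ 2699300240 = 90.10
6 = 6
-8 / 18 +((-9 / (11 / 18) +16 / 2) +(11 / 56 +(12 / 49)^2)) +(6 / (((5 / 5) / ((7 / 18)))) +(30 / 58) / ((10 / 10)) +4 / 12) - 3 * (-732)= 120895212211 / 55146168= 2192.27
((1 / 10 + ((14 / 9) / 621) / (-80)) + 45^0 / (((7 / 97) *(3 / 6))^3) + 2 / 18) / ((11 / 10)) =19351.86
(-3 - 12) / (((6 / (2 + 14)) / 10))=-400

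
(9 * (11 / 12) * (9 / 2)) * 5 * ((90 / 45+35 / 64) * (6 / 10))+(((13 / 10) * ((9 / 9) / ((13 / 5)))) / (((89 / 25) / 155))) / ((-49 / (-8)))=641297113 / 2232832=287.21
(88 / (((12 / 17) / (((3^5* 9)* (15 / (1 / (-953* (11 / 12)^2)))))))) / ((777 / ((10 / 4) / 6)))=-14555383425 / 8288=-1756199.74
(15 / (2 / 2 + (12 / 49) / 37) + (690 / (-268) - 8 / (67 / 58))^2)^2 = 23568697441 / 2131600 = 11056.81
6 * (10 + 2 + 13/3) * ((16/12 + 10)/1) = 3332/3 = 1110.67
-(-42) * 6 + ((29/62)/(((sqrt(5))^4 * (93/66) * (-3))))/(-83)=1507521019/5982225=252.00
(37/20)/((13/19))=703/260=2.70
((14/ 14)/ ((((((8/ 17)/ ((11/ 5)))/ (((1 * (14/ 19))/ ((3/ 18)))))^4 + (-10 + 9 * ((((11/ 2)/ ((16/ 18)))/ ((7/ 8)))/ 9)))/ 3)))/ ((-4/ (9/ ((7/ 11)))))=10090252039070511/ 2785855619495966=3.62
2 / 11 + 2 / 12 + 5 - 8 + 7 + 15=1277 / 66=19.35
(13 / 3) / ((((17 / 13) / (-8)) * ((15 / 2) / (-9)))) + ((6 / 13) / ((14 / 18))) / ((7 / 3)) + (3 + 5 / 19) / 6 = 100642921 / 3086265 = 32.61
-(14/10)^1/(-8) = 7/40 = 0.18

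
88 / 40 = 11 / 5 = 2.20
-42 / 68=-21 / 34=-0.62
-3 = -3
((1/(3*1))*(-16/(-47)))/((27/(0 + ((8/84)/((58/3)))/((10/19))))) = 152/3864105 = 0.00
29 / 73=0.40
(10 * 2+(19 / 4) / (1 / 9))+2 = 259 / 4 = 64.75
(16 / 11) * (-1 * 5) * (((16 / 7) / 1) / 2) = -640 / 77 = -8.31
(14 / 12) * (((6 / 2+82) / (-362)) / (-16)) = 595 / 34752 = 0.02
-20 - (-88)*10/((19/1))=500/19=26.32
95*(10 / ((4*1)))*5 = 2375 / 2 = 1187.50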